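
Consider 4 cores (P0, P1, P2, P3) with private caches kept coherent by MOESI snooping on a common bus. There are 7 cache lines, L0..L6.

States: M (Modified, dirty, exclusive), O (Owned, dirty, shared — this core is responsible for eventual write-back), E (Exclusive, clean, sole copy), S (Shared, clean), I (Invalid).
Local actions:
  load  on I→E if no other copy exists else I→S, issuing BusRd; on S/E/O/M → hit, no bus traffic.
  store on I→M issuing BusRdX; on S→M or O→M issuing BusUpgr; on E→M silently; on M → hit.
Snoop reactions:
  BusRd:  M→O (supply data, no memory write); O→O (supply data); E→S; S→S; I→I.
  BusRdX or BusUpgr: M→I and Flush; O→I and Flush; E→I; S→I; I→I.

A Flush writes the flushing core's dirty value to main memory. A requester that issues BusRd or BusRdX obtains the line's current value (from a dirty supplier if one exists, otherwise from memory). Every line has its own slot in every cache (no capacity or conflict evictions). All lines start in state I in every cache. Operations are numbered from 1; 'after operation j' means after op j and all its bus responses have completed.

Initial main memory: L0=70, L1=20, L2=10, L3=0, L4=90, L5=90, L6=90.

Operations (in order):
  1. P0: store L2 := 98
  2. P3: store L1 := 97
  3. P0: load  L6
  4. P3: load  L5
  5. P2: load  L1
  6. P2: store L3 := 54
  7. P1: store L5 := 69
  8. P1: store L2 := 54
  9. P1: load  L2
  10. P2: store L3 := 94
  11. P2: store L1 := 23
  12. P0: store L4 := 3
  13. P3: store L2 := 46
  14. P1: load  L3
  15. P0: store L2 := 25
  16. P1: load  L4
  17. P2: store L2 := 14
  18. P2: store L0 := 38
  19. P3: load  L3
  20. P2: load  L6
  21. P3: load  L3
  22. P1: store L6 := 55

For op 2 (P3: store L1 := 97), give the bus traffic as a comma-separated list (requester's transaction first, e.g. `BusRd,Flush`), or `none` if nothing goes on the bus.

step 1: P0: store L2 := 98  ⟶  MIII  (L2)  txn=BusRdX  M[L2]=10
step 2: P3: store L1 := 97  ⟶  IIIM  (L1)  txn=BusRdX  M[L1]=20
step 3: P0: load  L6  ⟶  EIII  (L6)  txn=BusRd  M[L6]=90
step 4: P3: load  L5  ⟶  IIIE  (L5)  txn=BusRd  M[L5]=90
step 5: P2: load  L1  ⟶  IISO  (L1)  txn=BusRd  M[L1]=20
step 6: P2: store L3 := 54  ⟶  IIMI  (L3)  txn=BusRdX  M[L3]=0
step 7: P1: store L5 := 69  ⟶  IMII  (L5)  txn=BusRdX  M[L5]=90
step 8: P1: store L2 := 54  ⟶  IMII  (L2)  txn=BusRdX+Flush  M[L2]=98
step 9: P1: load  L2  ⟶  IMII  (L2)  txn=∅  M[L2]=98
step 10: P2: store L3 := 94  ⟶  IIMI  (L3)  txn=∅  M[L3]=0
step 11: P2: store L1 := 23  ⟶  IIMI  (L1)  txn=BusUpgr+Flush  M[L1]=97
step 12: P0: store L4 := 3  ⟶  MIII  (L4)  txn=BusRdX  M[L4]=90
step 13: P3: store L2 := 46  ⟶  IIIM  (L2)  txn=BusRdX+Flush  M[L2]=54
step 14: P1: load  L3  ⟶  ISOI  (L3)  txn=BusRd  M[L3]=0
step 15: P0: store L2 := 25  ⟶  MIII  (L2)  txn=BusRdX+Flush  M[L2]=46
step 16: P1: load  L4  ⟶  OSII  (L4)  txn=BusRd  M[L4]=90
step 17: P2: store L2 := 14  ⟶  IIMI  (L2)  txn=BusRdX+Flush  M[L2]=25
step 18: P2: store L0 := 38  ⟶  IIMI  (L0)  txn=BusRdX  M[L0]=70
step 19: P3: load  L3  ⟶  ISOS  (L3)  txn=BusRd  M[L3]=0
step 20: P2: load  L6  ⟶  SISI  (L6)  txn=BusRd  M[L6]=90
step 21: P3: load  L3  ⟶  ISOS  (L3)  txn=∅  M[L3]=0
step 22: P1: store L6 := 55  ⟶  IMII  (L6)  txn=BusRdX  M[L6]=90

bus = BusRdX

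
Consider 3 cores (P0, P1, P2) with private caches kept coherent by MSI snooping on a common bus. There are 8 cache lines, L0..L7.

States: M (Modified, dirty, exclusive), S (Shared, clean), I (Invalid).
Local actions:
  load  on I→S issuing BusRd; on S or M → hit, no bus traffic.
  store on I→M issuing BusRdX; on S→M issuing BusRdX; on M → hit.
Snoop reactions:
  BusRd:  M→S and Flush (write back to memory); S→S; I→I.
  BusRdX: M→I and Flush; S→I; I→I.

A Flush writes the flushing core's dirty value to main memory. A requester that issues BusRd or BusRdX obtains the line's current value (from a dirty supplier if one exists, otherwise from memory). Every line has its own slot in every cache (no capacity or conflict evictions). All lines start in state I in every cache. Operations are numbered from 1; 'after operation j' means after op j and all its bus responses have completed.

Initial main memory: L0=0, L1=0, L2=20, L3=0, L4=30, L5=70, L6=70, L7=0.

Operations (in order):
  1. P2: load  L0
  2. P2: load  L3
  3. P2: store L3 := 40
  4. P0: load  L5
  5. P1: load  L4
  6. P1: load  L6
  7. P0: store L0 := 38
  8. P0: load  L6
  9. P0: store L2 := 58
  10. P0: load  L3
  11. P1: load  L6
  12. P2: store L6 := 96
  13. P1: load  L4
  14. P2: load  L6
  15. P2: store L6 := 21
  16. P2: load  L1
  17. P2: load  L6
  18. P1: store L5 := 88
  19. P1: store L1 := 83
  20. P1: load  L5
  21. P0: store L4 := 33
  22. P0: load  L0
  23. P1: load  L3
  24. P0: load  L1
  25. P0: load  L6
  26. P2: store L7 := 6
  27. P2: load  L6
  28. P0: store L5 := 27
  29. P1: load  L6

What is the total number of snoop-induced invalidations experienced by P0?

invalidations = 2

step 1: P2: load  L0  ⟶  IIS  (L0)  txn=BusRd  M[L0]=0
step 2: P2: load  L3  ⟶  IIS  (L3)  txn=BusRd  M[L3]=0
step 3: P2: store L3 := 40  ⟶  IIM  (L3)  txn=BusRdX  M[L3]=0
step 4: P0: load  L5  ⟶  SII  (L5)  txn=BusRd  M[L5]=70
step 5: P1: load  L4  ⟶  ISI  (L4)  txn=BusRd  M[L4]=30
step 6: P1: load  L6  ⟶  ISI  (L6)  txn=BusRd  M[L6]=70
step 7: P0: store L0 := 38  ⟶  MII  (L0)  txn=BusRdX  M[L0]=0
step 8: P0: load  L6  ⟶  SSI  (L6)  txn=BusRd  M[L6]=70
step 9: P0: store L2 := 58  ⟶  MII  (L2)  txn=BusRdX  M[L2]=20
step 10: P0: load  L3  ⟶  SIS  (L3)  txn=BusRd+Flush  M[L3]=40
step 11: P1: load  L6  ⟶  SSI  (L6)  txn=∅  M[L6]=70
step 12: P2: store L6 := 96  ⟶  IIM  (L6)  txn=BusRdX  M[L6]=70
step 13: P1: load  L4  ⟶  ISI  (L4)  txn=∅  M[L4]=30
step 14: P2: load  L6  ⟶  IIM  (L6)  txn=∅  M[L6]=70
step 15: P2: store L6 := 21  ⟶  IIM  (L6)  txn=∅  M[L6]=70
step 16: P2: load  L1  ⟶  IIS  (L1)  txn=BusRd  M[L1]=0
step 17: P2: load  L6  ⟶  IIM  (L6)  txn=∅  M[L6]=70
step 18: P1: store L5 := 88  ⟶  IMI  (L5)  txn=BusRdX  M[L5]=70
step 19: P1: store L1 := 83  ⟶  IMI  (L1)  txn=BusRdX  M[L1]=0
step 20: P1: load  L5  ⟶  IMI  (L5)  txn=∅  M[L5]=70
step 21: P0: store L4 := 33  ⟶  MII  (L4)  txn=BusRdX  M[L4]=30
step 22: P0: load  L0  ⟶  MII  (L0)  txn=∅  M[L0]=0
step 23: P1: load  L3  ⟶  SSS  (L3)  txn=BusRd  M[L3]=40
step 24: P0: load  L1  ⟶  SSI  (L1)  txn=BusRd+Flush  M[L1]=83
step 25: P0: load  L6  ⟶  SIS  (L6)  txn=BusRd+Flush  M[L6]=21
step 26: P2: store L7 := 6  ⟶  IIM  (L7)  txn=BusRdX  M[L7]=0
step 27: P2: load  L6  ⟶  SIS  (L6)  txn=∅  M[L6]=21
step 28: P0: store L5 := 27  ⟶  MII  (L5)  txn=BusRdX+Flush  M[L5]=88
step 29: P1: load  L6  ⟶  SSS  (L6)  txn=BusRd  M[L6]=21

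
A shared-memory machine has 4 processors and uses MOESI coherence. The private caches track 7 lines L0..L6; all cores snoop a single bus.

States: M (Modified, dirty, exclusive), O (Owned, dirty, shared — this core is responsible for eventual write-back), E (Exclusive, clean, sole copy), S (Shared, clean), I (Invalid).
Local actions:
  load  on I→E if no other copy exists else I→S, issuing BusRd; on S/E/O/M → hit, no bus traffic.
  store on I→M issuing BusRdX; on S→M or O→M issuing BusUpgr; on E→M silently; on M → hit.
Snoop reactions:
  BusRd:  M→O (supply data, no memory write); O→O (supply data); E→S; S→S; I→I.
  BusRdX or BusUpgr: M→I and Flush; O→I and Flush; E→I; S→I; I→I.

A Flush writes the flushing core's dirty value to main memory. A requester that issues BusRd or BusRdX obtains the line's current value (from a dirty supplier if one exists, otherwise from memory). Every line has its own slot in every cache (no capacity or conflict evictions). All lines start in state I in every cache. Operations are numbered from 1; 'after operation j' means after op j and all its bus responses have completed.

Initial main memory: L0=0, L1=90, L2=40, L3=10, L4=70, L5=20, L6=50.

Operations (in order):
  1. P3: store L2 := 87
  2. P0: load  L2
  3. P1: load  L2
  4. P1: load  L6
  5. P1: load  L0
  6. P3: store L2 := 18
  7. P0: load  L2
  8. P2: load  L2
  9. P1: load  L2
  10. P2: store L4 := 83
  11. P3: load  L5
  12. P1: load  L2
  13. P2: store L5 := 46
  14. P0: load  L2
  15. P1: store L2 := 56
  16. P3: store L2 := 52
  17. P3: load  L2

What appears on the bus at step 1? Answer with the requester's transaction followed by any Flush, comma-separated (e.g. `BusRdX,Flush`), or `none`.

[1] P3: store L2 := 87 | P0:I, P1:I, P2:I, P3:M(87) | bus: BusRdX
[2] P0: load  L2 | P0:S(87), P1:I, P2:I, P3:O(87) | bus: BusRd
[3] P1: load  L2 | P0:S(87), P1:S(87), P2:I, P3:O(87) | bus: BusRd
[4] P1: load  L6 | P0:I, P1:E(50), P2:I, P3:I | bus: BusRd
[5] P1: load  L0 | P0:I, P1:E(0), P2:I, P3:I | bus: BusRd
[6] P3: store L2 := 18 | P0:I, P1:I, P2:I, P3:M(18) | bus: BusUpgr
[7] P0: load  L2 | P0:S(18), P1:I, P2:I, P3:O(18) | bus: BusRd
[8] P2: load  L2 | P0:S(18), P1:I, P2:S(18), P3:O(18) | bus: BusRd
[9] P1: load  L2 | P0:S(18), P1:S(18), P2:S(18), P3:O(18) | bus: BusRd
[10] P2: store L4 := 83 | P0:I, P1:I, P2:M(83), P3:I | bus: BusRdX
[11] P3: load  L5 | P0:I, P1:I, P2:I, P3:E(20) | bus: BusRd
[12] P1: load  L2 | P0:S(18), P1:S(18), P2:S(18), P3:O(18) | bus: none
[13] P2: store L5 := 46 | P0:I, P1:I, P2:M(46), P3:I | bus: BusRdX
[14] P0: load  L2 | P0:S(18), P1:S(18), P2:S(18), P3:O(18) | bus: none
[15] P1: store L2 := 56 | P0:I, P1:M(56), P2:I, P3:I | bus: BusUpgr,Flush
[16] P3: store L2 := 52 | P0:I, P1:I, P2:I, P3:M(52) | bus: BusRdX,Flush
[17] P3: load  L2 | P0:I, P1:I, P2:I, P3:M(52) | bus: none

bus = BusRdX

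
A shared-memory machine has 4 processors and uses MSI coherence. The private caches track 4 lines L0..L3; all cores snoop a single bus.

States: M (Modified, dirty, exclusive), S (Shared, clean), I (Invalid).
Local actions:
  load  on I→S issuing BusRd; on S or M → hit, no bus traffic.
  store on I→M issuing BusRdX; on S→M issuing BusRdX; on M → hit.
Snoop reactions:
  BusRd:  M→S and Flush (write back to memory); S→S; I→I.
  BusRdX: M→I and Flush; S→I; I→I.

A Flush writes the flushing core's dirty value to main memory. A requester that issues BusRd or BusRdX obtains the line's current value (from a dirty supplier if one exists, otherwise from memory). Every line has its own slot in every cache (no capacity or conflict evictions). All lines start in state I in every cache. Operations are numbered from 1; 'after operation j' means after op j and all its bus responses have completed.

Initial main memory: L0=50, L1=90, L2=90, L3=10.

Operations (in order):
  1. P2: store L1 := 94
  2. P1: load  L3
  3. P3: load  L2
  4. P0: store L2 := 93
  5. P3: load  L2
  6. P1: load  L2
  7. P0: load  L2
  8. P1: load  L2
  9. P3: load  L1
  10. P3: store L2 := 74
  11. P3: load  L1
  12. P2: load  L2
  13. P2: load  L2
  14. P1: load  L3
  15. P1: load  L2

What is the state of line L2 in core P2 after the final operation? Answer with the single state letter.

  op1 P2: store L1 := 94 → I/I/M/I on L1; bus BusRdX; mem=90
  op2 P1: load  L3 → I/S/I/I on L3; bus BusRd; mem=10
  op3 P3: load  L2 → I/I/I/S on L2; bus BusRd; mem=90
  op4 P0: store L2 := 93 → M/I/I/I on L2; bus BusRdX; mem=90
  op5 P3: load  L2 → S/I/I/S on L2; bus BusRd Flush; mem=93
  op6 P1: load  L2 → S/S/I/S on L2; bus BusRd; mem=93
  op7 P0: load  L2 → S/S/I/S on L2; bus (none); mem=93
  op8 P1: load  L2 → S/S/I/S on L2; bus (none); mem=93
  op9 P3: load  L1 → I/I/S/S on L1; bus BusRd Flush; mem=94
  op10 P3: store L2 := 74 → I/I/I/M on L2; bus BusRdX; mem=93
  op11 P3: load  L1 → I/I/S/S on L1; bus (none); mem=94
  op12 P2: load  L2 → I/I/S/S on L2; bus BusRd Flush; mem=74
  op13 P2: load  L2 → I/I/S/S on L2; bus (none); mem=74
  op14 P1: load  L3 → I/S/I/I on L3; bus (none); mem=10
  op15 P1: load  L2 → I/S/S/S on L2; bus BusRd; mem=74

state = S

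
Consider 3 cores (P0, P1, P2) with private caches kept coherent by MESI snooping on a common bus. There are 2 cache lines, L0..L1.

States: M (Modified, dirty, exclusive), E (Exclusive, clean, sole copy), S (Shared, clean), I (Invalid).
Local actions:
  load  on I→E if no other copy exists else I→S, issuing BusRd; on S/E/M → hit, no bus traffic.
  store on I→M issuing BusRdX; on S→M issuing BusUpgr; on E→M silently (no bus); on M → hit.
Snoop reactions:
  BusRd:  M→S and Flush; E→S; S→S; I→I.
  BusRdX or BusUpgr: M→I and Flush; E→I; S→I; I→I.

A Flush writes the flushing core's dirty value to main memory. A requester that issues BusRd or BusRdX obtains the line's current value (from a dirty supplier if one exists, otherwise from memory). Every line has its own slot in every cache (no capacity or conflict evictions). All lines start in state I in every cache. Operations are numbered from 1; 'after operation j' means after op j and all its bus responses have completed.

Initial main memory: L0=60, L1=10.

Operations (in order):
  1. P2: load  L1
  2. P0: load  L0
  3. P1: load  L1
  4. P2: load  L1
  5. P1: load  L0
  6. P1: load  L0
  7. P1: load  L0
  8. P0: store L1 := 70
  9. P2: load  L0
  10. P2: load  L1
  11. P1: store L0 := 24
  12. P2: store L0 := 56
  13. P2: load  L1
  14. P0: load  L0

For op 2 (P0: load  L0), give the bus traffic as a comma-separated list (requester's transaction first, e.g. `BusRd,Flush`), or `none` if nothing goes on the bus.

bus = BusRd

  op1 P2: load  L1 → I/I/E on L1; bus BusRd; mem=10
  op2 P0: load  L0 → E/I/I on L0; bus BusRd; mem=60
  op3 P1: load  L1 → I/S/S on L1; bus BusRd; mem=10
  op4 P2: load  L1 → I/S/S on L1; bus (none); mem=10
  op5 P1: load  L0 → S/S/I on L0; bus BusRd; mem=60
  op6 P1: load  L0 → S/S/I on L0; bus (none); mem=60
  op7 P1: load  L0 → S/S/I on L0; bus (none); mem=60
  op8 P0: store L1 := 70 → M/I/I on L1; bus BusRdX; mem=10
  op9 P2: load  L0 → S/S/S on L0; bus BusRd; mem=60
  op10 P2: load  L1 → S/I/S on L1; bus BusRd Flush; mem=70
  op11 P1: store L0 := 24 → I/M/I on L0; bus BusUpgr; mem=60
  op12 P2: store L0 := 56 → I/I/M on L0; bus BusRdX Flush; mem=24
  op13 P2: load  L1 → S/I/S on L1; bus (none); mem=70
  op14 P0: load  L0 → S/I/S on L0; bus BusRd Flush; mem=56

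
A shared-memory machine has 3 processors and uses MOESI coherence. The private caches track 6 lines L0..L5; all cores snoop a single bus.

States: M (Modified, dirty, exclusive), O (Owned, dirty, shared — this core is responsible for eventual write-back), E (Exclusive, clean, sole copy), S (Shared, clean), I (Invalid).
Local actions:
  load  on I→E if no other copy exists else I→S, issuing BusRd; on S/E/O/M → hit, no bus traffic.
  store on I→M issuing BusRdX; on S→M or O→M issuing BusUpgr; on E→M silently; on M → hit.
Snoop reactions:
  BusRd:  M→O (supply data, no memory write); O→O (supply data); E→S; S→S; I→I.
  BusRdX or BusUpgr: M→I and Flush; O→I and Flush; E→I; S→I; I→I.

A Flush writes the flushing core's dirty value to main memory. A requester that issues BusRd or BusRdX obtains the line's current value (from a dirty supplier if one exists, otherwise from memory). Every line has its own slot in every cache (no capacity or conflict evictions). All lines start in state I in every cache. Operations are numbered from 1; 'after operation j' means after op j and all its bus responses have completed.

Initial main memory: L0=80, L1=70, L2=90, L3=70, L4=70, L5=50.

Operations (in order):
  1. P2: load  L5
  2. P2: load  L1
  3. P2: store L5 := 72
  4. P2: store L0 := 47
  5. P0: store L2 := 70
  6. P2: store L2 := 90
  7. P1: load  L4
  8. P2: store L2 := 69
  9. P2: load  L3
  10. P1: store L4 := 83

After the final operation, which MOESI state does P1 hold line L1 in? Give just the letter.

state = I

1. P2: load  L5  bus=[BusRd]  L5: P0=I P1=I P2=E  mem[L5]=50
2. P2: load  L1  bus=[BusRd]  L1: P0=I P1=I P2=E  mem[L1]=70
3. P2: store L5 := 72  bus=[-]  L5: P0=I P1=I P2=M  mem[L5]=50
4. P2: store L0 := 47  bus=[BusRdX]  L0: P0=I P1=I P2=M  mem[L0]=80
5. P0: store L2 := 70  bus=[BusRdX]  L2: P0=M P1=I P2=I  mem[L2]=90
6. P2: store L2 := 90  bus=[BusRdX,Flush]  L2: P0=I P1=I P2=M  mem[L2]=70
7. P1: load  L4  bus=[BusRd]  L4: P0=I P1=E P2=I  mem[L4]=70
8. P2: store L2 := 69  bus=[-]  L2: P0=I P1=I P2=M  mem[L2]=70
9. P2: load  L3  bus=[BusRd]  L3: P0=I P1=I P2=E  mem[L3]=70
10. P1: store L4 := 83  bus=[-]  L4: P0=I P1=M P2=I  mem[L4]=70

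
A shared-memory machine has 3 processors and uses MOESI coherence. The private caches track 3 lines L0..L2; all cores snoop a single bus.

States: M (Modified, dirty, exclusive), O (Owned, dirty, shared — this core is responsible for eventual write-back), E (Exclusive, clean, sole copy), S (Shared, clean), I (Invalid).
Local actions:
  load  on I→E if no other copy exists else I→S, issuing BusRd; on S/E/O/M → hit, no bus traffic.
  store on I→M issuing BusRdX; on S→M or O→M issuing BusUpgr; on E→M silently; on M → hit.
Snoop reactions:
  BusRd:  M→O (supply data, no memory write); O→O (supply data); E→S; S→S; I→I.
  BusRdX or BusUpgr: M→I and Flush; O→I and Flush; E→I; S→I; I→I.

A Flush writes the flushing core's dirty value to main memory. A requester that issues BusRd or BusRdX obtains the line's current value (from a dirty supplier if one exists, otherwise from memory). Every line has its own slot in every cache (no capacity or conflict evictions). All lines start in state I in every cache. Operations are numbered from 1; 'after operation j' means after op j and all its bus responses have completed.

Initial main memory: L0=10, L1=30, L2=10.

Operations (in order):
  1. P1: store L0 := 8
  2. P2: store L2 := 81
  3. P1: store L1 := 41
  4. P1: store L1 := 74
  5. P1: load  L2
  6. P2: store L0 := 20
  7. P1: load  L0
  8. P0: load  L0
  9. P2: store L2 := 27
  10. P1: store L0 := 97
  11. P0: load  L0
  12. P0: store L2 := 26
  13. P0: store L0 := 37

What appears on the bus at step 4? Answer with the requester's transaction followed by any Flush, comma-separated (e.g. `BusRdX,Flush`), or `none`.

bus = none

1. P1: store L0 := 8  bus=[BusRdX]  L0: P0=I P1=M P2=I  mem[L0]=10
2. P2: store L2 := 81  bus=[BusRdX]  L2: P0=I P1=I P2=M  mem[L2]=10
3. P1: store L1 := 41  bus=[BusRdX]  L1: P0=I P1=M P2=I  mem[L1]=30
4. P1: store L1 := 74  bus=[-]  L1: P0=I P1=M P2=I  mem[L1]=30
5. P1: load  L2  bus=[BusRd]  L2: P0=I P1=S P2=O  mem[L2]=10
6. P2: store L0 := 20  bus=[BusRdX,Flush]  L0: P0=I P1=I P2=M  mem[L0]=8
7. P1: load  L0  bus=[BusRd]  L0: P0=I P1=S P2=O  mem[L0]=8
8. P0: load  L0  bus=[BusRd]  L0: P0=S P1=S P2=O  mem[L0]=8
9. P2: store L2 := 27  bus=[BusUpgr]  L2: P0=I P1=I P2=M  mem[L2]=10
10. P1: store L0 := 97  bus=[BusUpgr,Flush]  L0: P0=I P1=M P2=I  mem[L0]=20
11. P0: load  L0  bus=[BusRd]  L0: P0=S P1=O P2=I  mem[L0]=20
12. P0: store L2 := 26  bus=[BusRdX,Flush]  L2: P0=M P1=I P2=I  mem[L2]=27
13. P0: store L0 := 37  bus=[BusUpgr,Flush]  L0: P0=M P1=I P2=I  mem[L0]=97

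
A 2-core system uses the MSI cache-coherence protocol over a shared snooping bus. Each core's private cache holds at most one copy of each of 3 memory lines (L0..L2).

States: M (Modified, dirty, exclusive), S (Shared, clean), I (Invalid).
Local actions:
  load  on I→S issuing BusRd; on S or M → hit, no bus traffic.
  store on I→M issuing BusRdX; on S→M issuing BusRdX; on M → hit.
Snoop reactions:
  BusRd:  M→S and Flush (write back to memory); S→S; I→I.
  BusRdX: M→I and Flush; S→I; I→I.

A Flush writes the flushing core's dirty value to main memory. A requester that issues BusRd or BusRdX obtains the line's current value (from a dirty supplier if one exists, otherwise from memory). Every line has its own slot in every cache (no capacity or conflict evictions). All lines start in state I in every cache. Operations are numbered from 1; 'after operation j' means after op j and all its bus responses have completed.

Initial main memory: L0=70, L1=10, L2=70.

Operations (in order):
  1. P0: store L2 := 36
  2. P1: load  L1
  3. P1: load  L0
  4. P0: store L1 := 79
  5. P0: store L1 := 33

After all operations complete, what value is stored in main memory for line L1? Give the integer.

step 1: P0: store L2 := 36  ⟶  MI  (L2)  txn=BusRdX  M[L2]=70
step 2: P1: load  L1  ⟶  IS  (L1)  txn=BusRd  M[L1]=10
step 3: P1: load  L0  ⟶  IS  (L0)  txn=BusRd  M[L0]=70
step 4: P0: store L1 := 79  ⟶  MI  (L1)  txn=BusRdX  M[L1]=10
step 5: P0: store L1 := 33  ⟶  MI  (L1)  txn=∅  M[L1]=10

memory[L1] = 10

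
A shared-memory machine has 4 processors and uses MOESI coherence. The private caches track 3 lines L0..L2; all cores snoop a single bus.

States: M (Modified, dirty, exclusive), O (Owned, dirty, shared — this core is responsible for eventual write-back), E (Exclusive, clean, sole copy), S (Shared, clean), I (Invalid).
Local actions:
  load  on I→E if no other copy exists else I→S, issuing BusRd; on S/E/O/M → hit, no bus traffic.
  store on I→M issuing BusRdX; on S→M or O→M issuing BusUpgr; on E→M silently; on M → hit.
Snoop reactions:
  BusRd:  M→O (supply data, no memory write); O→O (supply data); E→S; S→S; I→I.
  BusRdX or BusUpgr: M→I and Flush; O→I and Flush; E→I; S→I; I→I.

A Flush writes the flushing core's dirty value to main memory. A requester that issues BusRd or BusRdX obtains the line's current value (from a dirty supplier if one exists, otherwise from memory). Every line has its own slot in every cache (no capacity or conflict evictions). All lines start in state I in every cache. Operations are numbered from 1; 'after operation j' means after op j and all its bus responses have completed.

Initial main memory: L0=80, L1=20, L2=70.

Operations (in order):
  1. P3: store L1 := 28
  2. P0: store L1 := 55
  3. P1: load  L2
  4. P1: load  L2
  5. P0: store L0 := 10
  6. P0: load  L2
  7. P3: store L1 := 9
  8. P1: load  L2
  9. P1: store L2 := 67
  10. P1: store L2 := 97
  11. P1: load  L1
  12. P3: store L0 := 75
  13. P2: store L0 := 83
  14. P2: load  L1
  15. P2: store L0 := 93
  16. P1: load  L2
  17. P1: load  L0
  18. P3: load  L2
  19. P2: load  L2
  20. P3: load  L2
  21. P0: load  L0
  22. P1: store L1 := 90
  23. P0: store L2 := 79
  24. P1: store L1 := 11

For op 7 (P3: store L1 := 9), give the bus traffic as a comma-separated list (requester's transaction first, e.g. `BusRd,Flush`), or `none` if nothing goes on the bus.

bus = BusRdX,Flush

[1] P3: store L1 := 28 | P0:I, P1:I, P2:I, P3:M(28) | bus: BusRdX
[2] P0: store L1 := 55 | P0:M(55), P1:I, P2:I, P3:I | bus: BusRdX,Flush
[3] P1: load  L2 | P0:I, P1:E(70), P2:I, P3:I | bus: BusRd
[4] P1: load  L2 | P0:I, P1:E(70), P2:I, P3:I | bus: none
[5] P0: store L0 := 10 | P0:M(10), P1:I, P2:I, P3:I | bus: BusRdX
[6] P0: load  L2 | P0:S(70), P1:S(70), P2:I, P3:I | bus: BusRd
[7] P3: store L1 := 9 | P0:I, P1:I, P2:I, P3:M(9) | bus: BusRdX,Flush
[8] P1: load  L2 | P0:S(70), P1:S(70), P2:I, P3:I | bus: none
[9] P1: store L2 := 67 | P0:I, P1:M(67), P2:I, P3:I | bus: BusUpgr
[10] P1: store L2 := 97 | P0:I, P1:M(97), P2:I, P3:I | bus: none
[11] P1: load  L1 | P0:I, P1:S(9), P2:I, P3:O(9) | bus: BusRd
[12] P3: store L0 := 75 | P0:I, P1:I, P2:I, P3:M(75) | bus: BusRdX,Flush
[13] P2: store L0 := 83 | P0:I, P1:I, P2:M(83), P3:I | bus: BusRdX,Flush
[14] P2: load  L1 | P0:I, P1:S(9), P2:S(9), P3:O(9) | bus: BusRd
[15] P2: store L0 := 93 | P0:I, P1:I, P2:M(93), P3:I | bus: none
[16] P1: load  L2 | P0:I, P1:M(97), P2:I, P3:I | bus: none
[17] P1: load  L0 | P0:I, P1:S(93), P2:O(93), P3:I | bus: BusRd
[18] P3: load  L2 | P0:I, P1:O(97), P2:I, P3:S(97) | bus: BusRd
[19] P2: load  L2 | P0:I, P1:O(97), P2:S(97), P3:S(97) | bus: BusRd
[20] P3: load  L2 | P0:I, P1:O(97), P2:S(97), P3:S(97) | bus: none
[21] P0: load  L0 | P0:S(93), P1:S(93), P2:O(93), P3:I | bus: BusRd
[22] P1: store L1 := 90 | P0:I, P1:M(90), P2:I, P3:I | bus: BusUpgr,Flush
[23] P0: store L2 := 79 | P0:M(79), P1:I, P2:I, P3:I | bus: BusRdX,Flush
[24] P1: store L1 := 11 | P0:I, P1:M(11), P2:I, P3:I | bus: none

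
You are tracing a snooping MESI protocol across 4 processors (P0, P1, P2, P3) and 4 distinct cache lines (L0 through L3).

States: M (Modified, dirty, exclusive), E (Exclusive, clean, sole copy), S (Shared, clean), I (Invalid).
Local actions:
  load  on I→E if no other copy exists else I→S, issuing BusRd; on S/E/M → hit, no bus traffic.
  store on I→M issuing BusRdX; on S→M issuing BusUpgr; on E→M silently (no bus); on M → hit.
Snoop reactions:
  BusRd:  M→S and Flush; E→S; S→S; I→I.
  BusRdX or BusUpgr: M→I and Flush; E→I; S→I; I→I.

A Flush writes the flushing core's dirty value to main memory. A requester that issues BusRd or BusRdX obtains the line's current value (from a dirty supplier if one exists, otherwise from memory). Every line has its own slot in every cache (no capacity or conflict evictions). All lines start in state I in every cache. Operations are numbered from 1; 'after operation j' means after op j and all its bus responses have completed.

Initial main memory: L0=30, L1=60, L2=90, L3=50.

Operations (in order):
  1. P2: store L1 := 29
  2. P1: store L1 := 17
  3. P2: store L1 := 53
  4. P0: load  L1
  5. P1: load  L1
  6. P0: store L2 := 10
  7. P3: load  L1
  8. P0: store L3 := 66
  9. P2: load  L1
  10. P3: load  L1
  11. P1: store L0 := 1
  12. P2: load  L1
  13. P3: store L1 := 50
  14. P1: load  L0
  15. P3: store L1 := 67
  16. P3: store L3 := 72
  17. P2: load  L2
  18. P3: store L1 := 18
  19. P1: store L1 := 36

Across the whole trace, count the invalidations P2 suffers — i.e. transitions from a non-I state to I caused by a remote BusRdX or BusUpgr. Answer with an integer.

invalidations = 2

1. P2: store L1 := 29  bus=[BusRdX]  L1: P0=I P1=I P2=M P3=I  mem[L1]=60
2. P1: store L1 := 17  bus=[BusRdX,Flush]  L1: P0=I P1=M P2=I P3=I  mem[L1]=29
3. P2: store L1 := 53  bus=[BusRdX,Flush]  L1: P0=I P1=I P2=M P3=I  mem[L1]=17
4. P0: load  L1  bus=[BusRd,Flush]  L1: P0=S P1=I P2=S P3=I  mem[L1]=53
5. P1: load  L1  bus=[BusRd]  L1: P0=S P1=S P2=S P3=I  mem[L1]=53
6. P0: store L2 := 10  bus=[BusRdX]  L2: P0=M P1=I P2=I P3=I  mem[L2]=90
7. P3: load  L1  bus=[BusRd]  L1: P0=S P1=S P2=S P3=S  mem[L1]=53
8. P0: store L3 := 66  bus=[BusRdX]  L3: P0=M P1=I P2=I P3=I  mem[L3]=50
9. P2: load  L1  bus=[-]  L1: P0=S P1=S P2=S P3=S  mem[L1]=53
10. P3: load  L1  bus=[-]  L1: P0=S P1=S P2=S P3=S  mem[L1]=53
11. P1: store L0 := 1  bus=[BusRdX]  L0: P0=I P1=M P2=I P3=I  mem[L0]=30
12. P2: load  L1  bus=[-]  L1: P0=S P1=S P2=S P3=S  mem[L1]=53
13. P3: store L1 := 50  bus=[BusUpgr]  L1: P0=I P1=I P2=I P3=M  mem[L1]=53
14. P1: load  L0  bus=[-]  L0: P0=I P1=M P2=I P3=I  mem[L0]=30
15. P3: store L1 := 67  bus=[-]  L1: P0=I P1=I P2=I P3=M  mem[L1]=53
16. P3: store L3 := 72  bus=[BusRdX,Flush]  L3: P0=I P1=I P2=I P3=M  mem[L3]=66
17. P2: load  L2  bus=[BusRd,Flush]  L2: P0=S P1=I P2=S P3=I  mem[L2]=10
18. P3: store L1 := 18  bus=[-]  L1: P0=I P1=I P2=I P3=M  mem[L1]=53
19. P1: store L1 := 36  bus=[BusRdX,Flush]  L1: P0=I P1=M P2=I P3=I  mem[L1]=18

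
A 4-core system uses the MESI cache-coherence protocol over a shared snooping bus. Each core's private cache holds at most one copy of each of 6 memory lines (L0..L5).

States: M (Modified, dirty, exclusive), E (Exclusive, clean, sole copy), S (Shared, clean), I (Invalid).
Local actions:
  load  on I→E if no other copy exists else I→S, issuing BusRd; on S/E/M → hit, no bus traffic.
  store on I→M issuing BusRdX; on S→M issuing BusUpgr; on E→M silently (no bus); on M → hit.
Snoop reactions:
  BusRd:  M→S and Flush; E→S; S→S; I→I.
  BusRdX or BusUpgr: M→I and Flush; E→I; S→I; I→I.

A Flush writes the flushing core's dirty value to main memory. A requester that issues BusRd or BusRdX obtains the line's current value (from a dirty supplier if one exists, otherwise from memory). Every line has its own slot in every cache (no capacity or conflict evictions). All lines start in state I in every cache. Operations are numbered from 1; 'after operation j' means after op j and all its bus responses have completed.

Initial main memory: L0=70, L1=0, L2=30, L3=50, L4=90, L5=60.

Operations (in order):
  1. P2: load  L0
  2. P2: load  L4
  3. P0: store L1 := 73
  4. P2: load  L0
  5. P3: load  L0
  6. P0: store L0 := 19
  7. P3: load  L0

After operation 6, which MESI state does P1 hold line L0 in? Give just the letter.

[1] P2: load  L0 | P0:I, P1:I, P2:E(70), P3:I | bus: BusRd
[2] P2: load  L4 | P0:I, P1:I, P2:E(90), P3:I | bus: BusRd
[3] P0: store L1 := 73 | P0:M(73), P1:I, P2:I, P3:I | bus: BusRdX
[4] P2: load  L0 | P0:I, P1:I, P2:E(70), P3:I | bus: none
[5] P3: load  L0 | P0:I, P1:I, P2:S(70), P3:S(70) | bus: BusRd
[6] P0: store L0 := 19 | P0:M(19), P1:I, P2:I, P3:I | bus: BusRdX
[7] P3: load  L0 | P0:S(19), P1:I, P2:I, P3:S(19) | bus: BusRd,Flush

state = I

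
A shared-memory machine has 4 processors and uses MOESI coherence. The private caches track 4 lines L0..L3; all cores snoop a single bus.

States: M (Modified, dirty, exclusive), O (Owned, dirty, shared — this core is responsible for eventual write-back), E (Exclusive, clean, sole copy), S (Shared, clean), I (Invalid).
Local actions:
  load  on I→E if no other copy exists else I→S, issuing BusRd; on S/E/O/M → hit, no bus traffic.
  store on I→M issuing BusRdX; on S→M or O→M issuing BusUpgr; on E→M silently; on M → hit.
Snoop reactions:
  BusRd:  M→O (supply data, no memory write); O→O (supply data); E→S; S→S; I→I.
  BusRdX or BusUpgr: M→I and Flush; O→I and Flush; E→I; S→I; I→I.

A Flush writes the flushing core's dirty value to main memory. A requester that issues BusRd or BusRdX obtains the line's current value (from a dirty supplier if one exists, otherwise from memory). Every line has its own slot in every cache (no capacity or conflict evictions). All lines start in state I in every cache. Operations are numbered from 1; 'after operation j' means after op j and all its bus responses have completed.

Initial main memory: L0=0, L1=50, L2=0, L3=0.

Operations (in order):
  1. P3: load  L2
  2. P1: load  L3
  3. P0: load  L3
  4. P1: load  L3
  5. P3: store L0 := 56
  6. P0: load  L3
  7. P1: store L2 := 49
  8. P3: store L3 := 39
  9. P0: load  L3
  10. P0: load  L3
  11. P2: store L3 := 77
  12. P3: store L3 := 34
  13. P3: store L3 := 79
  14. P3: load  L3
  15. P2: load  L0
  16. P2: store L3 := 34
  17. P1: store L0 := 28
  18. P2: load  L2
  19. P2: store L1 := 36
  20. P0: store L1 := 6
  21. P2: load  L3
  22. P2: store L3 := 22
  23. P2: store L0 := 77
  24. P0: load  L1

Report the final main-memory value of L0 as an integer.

  op1 P3: load  L2 → I/I/I/E on L2; bus BusRd; mem=0
  op2 P1: load  L3 → I/E/I/I on L3; bus BusRd; mem=0
  op3 P0: load  L3 → S/S/I/I on L3; bus BusRd; mem=0
  op4 P1: load  L3 → S/S/I/I on L3; bus (none); mem=0
  op5 P3: store L0 := 56 → I/I/I/M on L0; bus BusRdX; mem=0
  op6 P0: load  L3 → S/S/I/I on L3; bus (none); mem=0
  op7 P1: store L2 := 49 → I/M/I/I on L2; bus BusRdX; mem=0
  op8 P3: store L3 := 39 → I/I/I/M on L3; bus BusRdX; mem=0
  op9 P0: load  L3 → S/I/I/O on L3; bus BusRd; mem=0
  op10 P0: load  L3 → S/I/I/O on L3; bus (none); mem=0
  op11 P2: store L3 := 77 → I/I/M/I on L3; bus BusRdX Flush; mem=39
  op12 P3: store L3 := 34 → I/I/I/M on L3; bus BusRdX Flush; mem=77
  op13 P3: store L3 := 79 → I/I/I/M on L3; bus (none); mem=77
  op14 P3: load  L3 → I/I/I/M on L3; bus (none); mem=77
  op15 P2: load  L0 → I/I/S/O on L0; bus BusRd; mem=0
  op16 P2: store L3 := 34 → I/I/M/I on L3; bus BusRdX Flush; mem=79
  op17 P1: store L0 := 28 → I/M/I/I on L0; bus BusRdX Flush; mem=56
  op18 P2: load  L2 → I/O/S/I on L2; bus BusRd; mem=0
  op19 P2: store L1 := 36 → I/I/M/I on L1; bus BusRdX; mem=50
  op20 P0: store L1 := 6 → M/I/I/I on L1; bus BusRdX Flush; mem=36
  op21 P2: load  L3 → I/I/M/I on L3; bus (none); mem=79
  op22 P2: store L3 := 22 → I/I/M/I on L3; bus (none); mem=79
  op23 P2: store L0 := 77 → I/I/M/I on L0; bus BusRdX Flush; mem=28
  op24 P0: load  L1 → M/I/I/I on L1; bus (none); mem=36

memory[L0] = 28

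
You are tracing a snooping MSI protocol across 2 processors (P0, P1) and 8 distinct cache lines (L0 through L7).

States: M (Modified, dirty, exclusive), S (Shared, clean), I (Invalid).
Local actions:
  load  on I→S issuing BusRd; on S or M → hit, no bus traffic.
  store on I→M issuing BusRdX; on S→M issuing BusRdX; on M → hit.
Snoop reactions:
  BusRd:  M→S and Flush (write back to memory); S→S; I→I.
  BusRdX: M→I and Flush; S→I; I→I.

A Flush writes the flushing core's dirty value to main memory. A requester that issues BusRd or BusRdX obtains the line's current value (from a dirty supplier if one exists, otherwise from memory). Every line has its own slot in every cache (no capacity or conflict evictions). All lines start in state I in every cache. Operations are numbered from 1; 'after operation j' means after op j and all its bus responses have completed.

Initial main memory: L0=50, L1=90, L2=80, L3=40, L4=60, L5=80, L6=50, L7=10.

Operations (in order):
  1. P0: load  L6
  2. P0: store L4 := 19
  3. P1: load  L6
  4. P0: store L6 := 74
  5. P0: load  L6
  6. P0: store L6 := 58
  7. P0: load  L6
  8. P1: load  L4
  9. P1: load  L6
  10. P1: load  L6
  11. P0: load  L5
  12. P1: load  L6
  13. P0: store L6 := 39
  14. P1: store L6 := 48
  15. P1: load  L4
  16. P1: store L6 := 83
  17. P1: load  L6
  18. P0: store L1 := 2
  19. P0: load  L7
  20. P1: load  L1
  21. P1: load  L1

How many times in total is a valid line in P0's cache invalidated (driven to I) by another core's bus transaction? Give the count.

invalidations = 1

  op1 P0: load  L6 → S/I on L6; bus BusRd; mem=50
  op2 P0: store L4 := 19 → M/I on L4; bus BusRdX; mem=60
  op3 P1: load  L6 → S/S on L6; bus BusRd; mem=50
  op4 P0: store L6 := 74 → M/I on L6; bus BusRdX; mem=50
  op5 P0: load  L6 → M/I on L6; bus (none); mem=50
  op6 P0: store L6 := 58 → M/I on L6; bus (none); mem=50
  op7 P0: load  L6 → M/I on L6; bus (none); mem=50
  op8 P1: load  L4 → S/S on L4; bus BusRd Flush; mem=19
  op9 P1: load  L6 → S/S on L6; bus BusRd Flush; mem=58
  op10 P1: load  L6 → S/S on L6; bus (none); mem=58
  op11 P0: load  L5 → S/I on L5; bus BusRd; mem=80
  op12 P1: load  L6 → S/S on L6; bus (none); mem=58
  op13 P0: store L6 := 39 → M/I on L6; bus BusRdX; mem=58
  op14 P1: store L6 := 48 → I/M on L6; bus BusRdX Flush; mem=39
  op15 P1: load  L4 → S/S on L4; bus (none); mem=19
  op16 P1: store L6 := 83 → I/M on L6; bus (none); mem=39
  op17 P1: load  L6 → I/M on L6; bus (none); mem=39
  op18 P0: store L1 := 2 → M/I on L1; bus BusRdX; mem=90
  op19 P0: load  L7 → S/I on L7; bus BusRd; mem=10
  op20 P1: load  L1 → S/S on L1; bus BusRd Flush; mem=2
  op21 P1: load  L1 → S/S on L1; bus (none); mem=2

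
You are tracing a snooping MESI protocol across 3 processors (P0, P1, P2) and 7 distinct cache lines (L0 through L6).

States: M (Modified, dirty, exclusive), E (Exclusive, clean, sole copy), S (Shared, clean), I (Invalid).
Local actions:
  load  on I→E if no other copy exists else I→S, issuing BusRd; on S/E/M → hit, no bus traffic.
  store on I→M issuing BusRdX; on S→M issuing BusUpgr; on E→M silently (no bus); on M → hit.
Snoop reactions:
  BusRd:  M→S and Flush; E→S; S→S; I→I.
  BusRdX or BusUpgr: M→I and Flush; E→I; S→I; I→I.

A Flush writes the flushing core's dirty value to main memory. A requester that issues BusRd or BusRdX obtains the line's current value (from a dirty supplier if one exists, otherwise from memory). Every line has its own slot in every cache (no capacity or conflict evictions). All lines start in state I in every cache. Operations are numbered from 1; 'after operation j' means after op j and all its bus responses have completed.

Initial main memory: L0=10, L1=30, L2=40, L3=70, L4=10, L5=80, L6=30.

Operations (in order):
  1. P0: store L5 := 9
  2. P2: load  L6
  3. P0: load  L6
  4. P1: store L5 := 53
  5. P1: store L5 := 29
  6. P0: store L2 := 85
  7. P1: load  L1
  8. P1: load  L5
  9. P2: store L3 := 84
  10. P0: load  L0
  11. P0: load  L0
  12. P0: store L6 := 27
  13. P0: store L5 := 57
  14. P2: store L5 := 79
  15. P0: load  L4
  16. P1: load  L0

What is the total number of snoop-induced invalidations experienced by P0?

invalidations = 2

step 1: P0: store L5 := 9  ⟶  MII  (L5)  txn=BusRdX  M[L5]=80
step 2: P2: load  L6  ⟶  IIE  (L6)  txn=BusRd  M[L6]=30
step 3: P0: load  L6  ⟶  SIS  (L6)  txn=BusRd  M[L6]=30
step 4: P1: store L5 := 53  ⟶  IMI  (L5)  txn=BusRdX+Flush  M[L5]=9
step 5: P1: store L5 := 29  ⟶  IMI  (L5)  txn=∅  M[L5]=9
step 6: P0: store L2 := 85  ⟶  MII  (L2)  txn=BusRdX  M[L2]=40
step 7: P1: load  L1  ⟶  IEI  (L1)  txn=BusRd  M[L1]=30
step 8: P1: load  L5  ⟶  IMI  (L5)  txn=∅  M[L5]=9
step 9: P2: store L3 := 84  ⟶  IIM  (L3)  txn=BusRdX  M[L3]=70
step 10: P0: load  L0  ⟶  EII  (L0)  txn=BusRd  M[L0]=10
step 11: P0: load  L0  ⟶  EII  (L0)  txn=∅  M[L0]=10
step 12: P0: store L6 := 27  ⟶  MII  (L6)  txn=BusUpgr  M[L6]=30
step 13: P0: store L5 := 57  ⟶  MII  (L5)  txn=BusRdX+Flush  M[L5]=29
step 14: P2: store L5 := 79  ⟶  IIM  (L5)  txn=BusRdX+Flush  M[L5]=57
step 15: P0: load  L4  ⟶  EII  (L4)  txn=BusRd  M[L4]=10
step 16: P1: load  L0  ⟶  SSI  (L0)  txn=BusRd  M[L0]=10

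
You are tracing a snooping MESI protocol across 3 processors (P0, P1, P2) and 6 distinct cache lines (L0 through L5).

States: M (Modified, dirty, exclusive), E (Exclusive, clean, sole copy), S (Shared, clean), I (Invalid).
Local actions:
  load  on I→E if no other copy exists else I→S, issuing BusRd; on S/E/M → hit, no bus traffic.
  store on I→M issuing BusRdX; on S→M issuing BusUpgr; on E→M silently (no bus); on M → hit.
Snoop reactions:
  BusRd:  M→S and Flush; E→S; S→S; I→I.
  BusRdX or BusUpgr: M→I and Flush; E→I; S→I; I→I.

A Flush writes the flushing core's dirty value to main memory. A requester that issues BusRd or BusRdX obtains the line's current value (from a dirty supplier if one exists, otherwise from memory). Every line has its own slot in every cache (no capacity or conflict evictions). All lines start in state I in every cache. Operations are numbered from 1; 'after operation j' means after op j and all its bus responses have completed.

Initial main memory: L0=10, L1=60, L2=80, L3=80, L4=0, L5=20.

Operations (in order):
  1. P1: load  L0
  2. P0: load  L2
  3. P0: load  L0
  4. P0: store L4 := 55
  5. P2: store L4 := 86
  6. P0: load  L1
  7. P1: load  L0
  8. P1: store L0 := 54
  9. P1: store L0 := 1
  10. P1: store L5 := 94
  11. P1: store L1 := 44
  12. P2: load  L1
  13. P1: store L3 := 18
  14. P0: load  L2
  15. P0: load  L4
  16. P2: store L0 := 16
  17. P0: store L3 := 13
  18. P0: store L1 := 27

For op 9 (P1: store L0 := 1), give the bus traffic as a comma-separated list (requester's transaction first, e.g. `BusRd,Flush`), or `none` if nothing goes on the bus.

bus = none

  op1 P1: load  L0 → I/E/I on L0; bus BusRd; mem=10
  op2 P0: load  L2 → E/I/I on L2; bus BusRd; mem=80
  op3 P0: load  L0 → S/S/I on L0; bus BusRd; mem=10
  op4 P0: store L4 := 55 → M/I/I on L4; bus BusRdX; mem=0
  op5 P2: store L4 := 86 → I/I/M on L4; bus BusRdX Flush; mem=55
  op6 P0: load  L1 → E/I/I on L1; bus BusRd; mem=60
  op7 P1: load  L0 → S/S/I on L0; bus (none); mem=10
  op8 P1: store L0 := 54 → I/M/I on L0; bus BusUpgr; mem=10
  op9 P1: store L0 := 1 → I/M/I on L0; bus (none); mem=10
  op10 P1: store L5 := 94 → I/M/I on L5; bus BusRdX; mem=20
  op11 P1: store L1 := 44 → I/M/I on L1; bus BusRdX; mem=60
  op12 P2: load  L1 → I/S/S on L1; bus BusRd Flush; mem=44
  op13 P1: store L3 := 18 → I/M/I on L3; bus BusRdX; mem=80
  op14 P0: load  L2 → E/I/I on L2; bus (none); mem=80
  op15 P0: load  L4 → S/I/S on L4; bus BusRd Flush; mem=86
  op16 P2: store L0 := 16 → I/I/M on L0; bus BusRdX Flush; mem=1
  op17 P0: store L3 := 13 → M/I/I on L3; bus BusRdX Flush; mem=18
  op18 P0: store L1 := 27 → M/I/I on L1; bus BusRdX; mem=44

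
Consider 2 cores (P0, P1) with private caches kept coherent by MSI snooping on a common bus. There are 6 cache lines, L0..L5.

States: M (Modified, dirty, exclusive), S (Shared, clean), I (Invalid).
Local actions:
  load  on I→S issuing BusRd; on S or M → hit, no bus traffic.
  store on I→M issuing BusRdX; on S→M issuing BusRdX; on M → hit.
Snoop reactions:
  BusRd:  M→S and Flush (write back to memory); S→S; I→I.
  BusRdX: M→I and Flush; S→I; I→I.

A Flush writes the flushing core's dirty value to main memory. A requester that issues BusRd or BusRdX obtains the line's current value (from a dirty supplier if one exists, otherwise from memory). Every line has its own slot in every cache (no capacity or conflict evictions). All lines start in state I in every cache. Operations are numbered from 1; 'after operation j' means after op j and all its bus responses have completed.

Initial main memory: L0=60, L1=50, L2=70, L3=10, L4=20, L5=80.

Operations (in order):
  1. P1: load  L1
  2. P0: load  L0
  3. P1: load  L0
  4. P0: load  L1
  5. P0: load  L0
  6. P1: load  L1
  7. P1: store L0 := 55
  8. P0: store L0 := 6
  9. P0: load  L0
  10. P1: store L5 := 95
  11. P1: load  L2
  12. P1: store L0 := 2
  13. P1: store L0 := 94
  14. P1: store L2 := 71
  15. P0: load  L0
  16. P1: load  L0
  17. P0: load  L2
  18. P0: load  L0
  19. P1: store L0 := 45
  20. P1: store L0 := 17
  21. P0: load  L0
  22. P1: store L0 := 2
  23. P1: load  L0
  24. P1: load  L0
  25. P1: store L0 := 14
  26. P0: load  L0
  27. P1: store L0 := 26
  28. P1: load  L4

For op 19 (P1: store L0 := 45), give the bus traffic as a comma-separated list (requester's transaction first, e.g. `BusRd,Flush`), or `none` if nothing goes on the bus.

bus = BusRdX

[1] P1: load  L1 | P0:I, P1:S(50) | bus: BusRd
[2] P0: load  L0 | P0:S(60), P1:I | bus: BusRd
[3] P1: load  L0 | P0:S(60), P1:S(60) | bus: BusRd
[4] P0: load  L1 | P0:S(50), P1:S(50) | bus: BusRd
[5] P0: load  L0 | P0:S(60), P1:S(60) | bus: none
[6] P1: load  L1 | P0:S(50), P1:S(50) | bus: none
[7] P1: store L0 := 55 | P0:I, P1:M(55) | bus: BusRdX
[8] P0: store L0 := 6 | P0:M(6), P1:I | bus: BusRdX,Flush
[9] P0: load  L0 | P0:M(6), P1:I | bus: none
[10] P1: store L5 := 95 | P0:I, P1:M(95) | bus: BusRdX
[11] P1: load  L2 | P0:I, P1:S(70) | bus: BusRd
[12] P1: store L0 := 2 | P0:I, P1:M(2) | bus: BusRdX,Flush
[13] P1: store L0 := 94 | P0:I, P1:M(94) | bus: none
[14] P1: store L2 := 71 | P0:I, P1:M(71) | bus: BusRdX
[15] P0: load  L0 | P0:S(94), P1:S(94) | bus: BusRd,Flush
[16] P1: load  L0 | P0:S(94), P1:S(94) | bus: none
[17] P0: load  L2 | P0:S(71), P1:S(71) | bus: BusRd,Flush
[18] P0: load  L0 | P0:S(94), P1:S(94) | bus: none
[19] P1: store L0 := 45 | P0:I, P1:M(45) | bus: BusRdX
[20] P1: store L0 := 17 | P0:I, P1:M(17) | bus: none
[21] P0: load  L0 | P0:S(17), P1:S(17) | bus: BusRd,Flush
[22] P1: store L0 := 2 | P0:I, P1:M(2) | bus: BusRdX
[23] P1: load  L0 | P0:I, P1:M(2) | bus: none
[24] P1: load  L0 | P0:I, P1:M(2) | bus: none
[25] P1: store L0 := 14 | P0:I, P1:M(14) | bus: none
[26] P0: load  L0 | P0:S(14), P1:S(14) | bus: BusRd,Flush
[27] P1: store L0 := 26 | P0:I, P1:M(26) | bus: BusRdX
[28] P1: load  L4 | P0:I, P1:S(20) | bus: BusRd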